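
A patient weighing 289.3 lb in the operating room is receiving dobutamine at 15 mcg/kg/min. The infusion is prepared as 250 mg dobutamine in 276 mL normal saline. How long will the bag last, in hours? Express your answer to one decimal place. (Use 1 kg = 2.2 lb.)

Weight = 289.3 lb ÷ 2.2 lb/kg = 131.5 kg
Dose = 15 mcg/kg/min × 131.5 kg = 1972.5 mcg/min
1972.5 mcg/min × 60 min/hr = 118350 mcg/hr
Concentration = 250 mg ÷ 276 mL = 0.9057971 mg/mL = 905.7971 mcg/mL
Rate = 118350 mcg/hr ÷ 905.7971 mcg/mL = 130.6584 mL/hr
Duration = 276 mL ÷ 130.6584 mL/hr = 2.112379 hr

2.1 hours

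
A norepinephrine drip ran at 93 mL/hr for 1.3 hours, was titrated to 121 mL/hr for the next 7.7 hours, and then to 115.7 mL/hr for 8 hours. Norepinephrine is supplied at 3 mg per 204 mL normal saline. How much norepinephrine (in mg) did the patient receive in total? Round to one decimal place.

Concentration = 3 mg ÷ 204 mL = 0.01470588 mg/mL
Stage 1: 93 mL/hr × 1.3 hr = 120.9 mL → 120.9 mL × 0.01470588 mg/mL = 1.777941 mg
Stage 2: 121 mL/hr × 7.7 hr = 931.7 mL → 931.7 mL × 0.01470588 mg/mL = 13.70147 mg
Stage 3: 115.7 mL/hr × 8 hr = 925.6 mL → 925.6 mL × 0.01470588 mg/mL = 13.61176 mg
Total = 1.777941 + 13.70147 + 13.61176 = 29.09118 mg

29.1 mg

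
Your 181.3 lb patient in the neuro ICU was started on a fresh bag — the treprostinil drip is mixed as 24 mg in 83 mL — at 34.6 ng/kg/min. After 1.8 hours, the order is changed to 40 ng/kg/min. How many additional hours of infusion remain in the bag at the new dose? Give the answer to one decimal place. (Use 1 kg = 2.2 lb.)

119.8 hours

Initial rate:
Weight = 181.3 lb ÷ 2.2 lb/kg = 82.40909 kg
Dose = 34.6 ng/kg/min × 82.40909 kg = 2851.355 ng/min
2851.355 ng/min × 60 min/hr = 171081.3 ng/hr
Concentration = 24 mg ÷ 83 mL = 0.2891566 mg/mL = 289156.6 ng/mL
Rate = 171081.3 ng/hr ÷ 289156.6 ng/mL = 0.5916561 mL/hr
Volume infused so far = 0.5916561 mL/hr × 1.8 hr = 1.064981 mL
Volume remaining = 83 − 1.064981 = 81.93502 mL
New rate:
Dose = 40 ng/kg/min × 82.40909 kg = 3296.364 ng/min
3296.364 ng/min × 60 min/hr = 197781.8 ng/hr
Rate = 197781.8 ng/hr ÷ 289156.6 ng/mL = 0.6839955 mL/hr
Time remaining = 81.93502 mL ÷ 0.6839955 mL/hr = 119.7888 hr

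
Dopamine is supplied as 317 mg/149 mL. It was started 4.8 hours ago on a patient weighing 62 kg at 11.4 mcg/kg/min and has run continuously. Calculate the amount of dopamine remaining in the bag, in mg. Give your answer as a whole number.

113 mg

Dose = 11.4 mcg/kg/min × 62 kg = 706.8 mcg/min
706.8 mcg/min × 60 min/hr = 42408 mcg/hr
Concentration = 317 mg ÷ 149 mL = 2.127517 mg/mL = 2127.517 mcg/mL
Rate = 42408 mcg/hr ÷ 2127.517 mcg/mL = 19.9331 mL/hr
Volume infused = 19.9331 mL/hr × 4.8 hr = 95.67887 mL
Volume remaining = 149 − 95.67887 = 53.32113 mL
Drug remaining = 53.32113 mL × 2127.517 mcg/mL = 113441.6 mcg = 113.4416 mg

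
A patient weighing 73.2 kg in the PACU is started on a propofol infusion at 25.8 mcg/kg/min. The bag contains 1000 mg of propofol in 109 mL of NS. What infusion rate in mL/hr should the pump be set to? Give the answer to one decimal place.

12.4 mL/hr

Dose = 25.8 mcg/kg/min × 73.2 kg = 1888.56 mcg/min
1888.56 mcg/min × 60 min/hr = 113313.6 mcg/hr
Concentration = 1000 mg ÷ 109 mL = 9.174312 mg/mL = 9174.312 mcg/mL
Rate = 113313.6 mcg/hr ÷ 9174.312 mcg/mL = 12.35118 mL/hr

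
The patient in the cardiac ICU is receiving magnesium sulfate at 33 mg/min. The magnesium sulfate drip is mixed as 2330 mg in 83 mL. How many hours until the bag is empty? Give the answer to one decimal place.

1.2 hours

33 mg/min × 60 min/hr = 1980 mg/hr
Concentration = 2330 mg ÷ 83 mL = 28.07229 mg/mL
Rate = 1980 mg/hr ÷ 28.07229 mg/mL = 70.53219 mL/hr
Duration = 83 mL ÷ 70.53219 mL/hr = 1.176768 hr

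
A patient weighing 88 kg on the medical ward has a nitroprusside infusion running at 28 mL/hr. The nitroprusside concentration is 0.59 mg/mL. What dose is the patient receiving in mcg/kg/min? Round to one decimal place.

3.1 mcg/kg/min

Concentration = 0.59 mg/mL = 590 mcg/mL
Drug rate = 28 mL/hr × 590 mcg/mL = 16520 mcg/hr
16520 mcg/hr ÷ 60 min/hr = 275.3333 mcg/min
275.3333 mcg/min ÷ 88 kg = 3.128788 mcg/kg/min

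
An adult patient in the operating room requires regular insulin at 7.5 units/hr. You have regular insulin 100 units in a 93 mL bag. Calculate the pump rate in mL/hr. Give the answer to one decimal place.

Concentration = 100 units ÷ 93 mL = 1.075269 units/mL
Rate = 7.5 units/hr ÷ 1.075269 units/mL = 6.975 mL/hr

7.0 mL/hr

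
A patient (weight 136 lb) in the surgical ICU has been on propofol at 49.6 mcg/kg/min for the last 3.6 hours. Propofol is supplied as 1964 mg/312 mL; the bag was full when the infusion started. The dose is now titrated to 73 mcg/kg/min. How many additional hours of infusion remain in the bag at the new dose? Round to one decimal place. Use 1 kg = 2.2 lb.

4.8 hours

Initial rate:
Weight = 136 lb ÷ 2.2 lb/kg = 61.81818 kg
Dose = 49.6 mcg/kg/min × 61.81818 kg = 3066.182 mcg/min
3066.182 mcg/min × 60 min/hr = 183970.9 mcg/hr
Concentration = 1964 mg ÷ 312 mL = 6.294872 mg/mL = 6294.872 mcg/mL
Rate = 183970.9 mcg/hr ÷ 6294.872 mcg/mL = 29.22552 mL/hr
Volume infused so far = 29.22552 mL/hr × 3.6 hr = 105.2119 mL
Volume remaining = 312 − 105.2119 = 206.7881 mL
New rate:
Dose = 73 mcg/kg/min × 61.81818 kg = 4512.727 mcg/min
4512.727 mcg/min × 60 min/hr = 270763.6 mcg/hr
Rate = 270763.6 mcg/hr ÷ 6294.872 mcg/mL = 43.01337 mL/hr
Time remaining = 206.7881 mL ÷ 43.01337 mL/hr = 4.807532 hr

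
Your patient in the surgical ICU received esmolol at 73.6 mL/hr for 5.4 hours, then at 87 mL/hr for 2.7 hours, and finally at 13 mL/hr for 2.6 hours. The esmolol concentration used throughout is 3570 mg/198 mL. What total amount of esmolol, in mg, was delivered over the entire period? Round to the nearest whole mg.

Concentration = 3570 mg ÷ 198 mL = 18.0303 mg/mL
Stage 1: 73.6 mL/hr × 5.4 hr = 397.44 mL → 397.44 mL × 18.0303 mg/mL = 7165.964 mg
Stage 2: 87 mL/hr × 2.7 hr = 234.9 mL → 234.9 mL × 18.0303 mg/mL = 4235.318 mg
Stage 3: 13 mL/hr × 2.6 hr = 33.8 mL → 33.8 mL × 18.0303 mg/mL = 609.4242 mg
Total = 7165.964 + 4235.318 + 609.4242 = 12010.71 mg

12011 mg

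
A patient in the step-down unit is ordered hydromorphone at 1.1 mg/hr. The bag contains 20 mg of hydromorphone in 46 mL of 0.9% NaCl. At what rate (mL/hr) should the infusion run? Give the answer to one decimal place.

2.5 mL/hr

Concentration = 20 mg ÷ 46 mL = 0.4347826 mg/mL
Rate = 1.1 mg/hr ÷ 0.4347826 mg/mL = 2.53 mL/hr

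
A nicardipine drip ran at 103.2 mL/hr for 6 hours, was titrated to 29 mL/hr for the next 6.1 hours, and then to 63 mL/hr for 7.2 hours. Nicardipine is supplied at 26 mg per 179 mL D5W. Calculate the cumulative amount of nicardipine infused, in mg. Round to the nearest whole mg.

Concentration = 26 mg ÷ 179 mL = 0.1452514 mg/mL
Stage 1: 103.2 mL/hr × 6 hr = 619.2 mL → 619.2 mL × 0.1452514 mg/mL = 89.93966 mg
Stage 2: 29 mL/hr × 6.1 hr = 176.9 mL → 176.9 mL × 0.1452514 mg/mL = 25.69497 mg
Stage 3: 63 mL/hr × 7.2 hr = 453.6 mL → 453.6 mL × 0.1452514 mg/mL = 65.88603 mg
Total = 89.93966 + 25.69497 + 65.88603 = 181.5207 mg

182 mg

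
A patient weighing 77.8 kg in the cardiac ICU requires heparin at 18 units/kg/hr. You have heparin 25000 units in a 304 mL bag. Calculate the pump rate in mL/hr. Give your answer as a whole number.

17 mL/hr

Dose = 18 units/kg/hr × 77.8 kg = 1400.4 units/hr
Concentration = 25000 units ÷ 304 mL = 82.23684 units/mL
Rate = 1400.4 units/hr ÷ 82.23684 units/mL = 17.02886 mL/hr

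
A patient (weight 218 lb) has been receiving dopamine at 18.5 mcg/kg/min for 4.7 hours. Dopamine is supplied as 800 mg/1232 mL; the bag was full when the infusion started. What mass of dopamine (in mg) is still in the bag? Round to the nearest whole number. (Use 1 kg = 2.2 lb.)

283 mg

Weight = 218 lb ÷ 2.2 lb/kg = 99.09091 kg
Dose = 18.5 mcg/kg/min × 99.09091 kg = 1833.182 mcg/min
1833.182 mcg/min × 60 min/hr = 109990.9 mcg/hr
Concentration = 800 mg ÷ 1232 mL = 0.6493506 mg/mL = 649.3506 mcg/mL
Rate = 109990.9 mcg/hr ÷ 649.3506 mcg/mL = 169.386 mL/hr
Volume infused = 169.386 mL/hr × 4.7 hr = 796.1142 mL
Volume remaining = 1232 − 796.1142 = 435.8858 mL
Drug remaining = 435.8858 mL × 649.3506 mcg/mL = 283042.7 mcg = 283.0427 mg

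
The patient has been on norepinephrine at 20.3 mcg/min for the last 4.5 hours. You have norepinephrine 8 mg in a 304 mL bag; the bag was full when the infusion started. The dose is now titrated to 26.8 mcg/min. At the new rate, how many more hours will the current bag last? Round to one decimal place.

Initial rate:
20.3 mcg/min × 60 min/hr = 1218 mcg/hr
Concentration = 8 mg ÷ 304 mL = 0.02631579 mg/mL = 26.31579 mcg/mL
Rate = 1218 mcg/hr ÷ 26.31579 mcg/mL = 46.284 mL/hr
Volume infused so far = 46.284 mL/hr × 4.5 hr = 208.278 mL
Volume remaining = 304 − 208.278 = 95.722 mL
New rate:
26.8 mcg/min × 60 min/hr = 1608 mcg/hr
Rate = 1608 mcg/hr ÷ 26.31579 mcg/mL = 61.104 mL/hr
Time remaining = 95.722 mL ÷ 61.104 mL/hr = 1.566542 hr

1.6 hours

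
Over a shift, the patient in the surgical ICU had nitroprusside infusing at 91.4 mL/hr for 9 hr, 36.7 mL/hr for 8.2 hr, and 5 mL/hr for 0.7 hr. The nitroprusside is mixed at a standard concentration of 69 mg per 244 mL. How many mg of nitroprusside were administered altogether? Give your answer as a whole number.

319 mg

Concentration = 69 mg ÷ 244 mL = 0.2827869 mg/mL
Stage 1: 91.4 mL/hr × 9 hr = 822.6 mL → 822.6 mL × 0.2827869 mg/mL = 232.6205 mg
Stage 2: 36.7 mL/hr × 8.2 hr = 300.94 mL → 300.94 mL × 0.2827869 mg/mL = 85.10189 mg
Stage 3: 5 mL/hr × 0.7 hr = 3.5 mL → 3.5 mL × 0.2827869 mg/mL = 0.9897541 mg
Total = 232.6205 + 85.10189 + 0.9897541 = 318.7121 mg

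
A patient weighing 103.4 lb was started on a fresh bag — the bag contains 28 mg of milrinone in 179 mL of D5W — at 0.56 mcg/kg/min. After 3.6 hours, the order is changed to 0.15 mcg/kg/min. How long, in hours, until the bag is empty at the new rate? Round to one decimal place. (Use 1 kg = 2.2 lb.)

Initial rate:
Weight = 103.4 lb ÷ 2.2 lb/kg = 47 kg
Dose = 0.56 mcg/kg/min × 47 kg = 26.32 mcg/min
26.32 mcg/min × 60 min/hr = 1579.2 mcg/hr
Concentration = 28 mg ÷ 179 mL = 0.1564246 mg/mL = 156.4246 mcg/mL
Rate = 1579.2 mcg/hr ÷ 156.4246 mcg/mL = 10.0956 mL/hr
Volume infused so far = 10.0956 mL/hr × 3.6 hr = 36.34416 mL
Volume remaining = 179 − 36.34416 = 142.6558 mL
New rate:
Dose = 0.15 mcg/kg/min × 47 kg = 7.05 mcg/min
7.05 mcg/min × 60 min/hr = 423 mcg/hr
Rate = 423 mcg/hr ÷ 156.4246 mcg/mL = 2.704179 mL/hr
Time remaining = 142.6558 mL ÷ 2.704179 mL/hr = 52.75385 hr

52.8 hours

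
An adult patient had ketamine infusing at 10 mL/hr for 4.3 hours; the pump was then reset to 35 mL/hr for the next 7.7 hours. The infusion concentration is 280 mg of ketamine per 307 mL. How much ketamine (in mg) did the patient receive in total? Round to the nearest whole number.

Concentration = 280 mg ÷ 307 mL = 0.9120521 mg/mL
Stage 1: 10 mL/hr × 4.3 hr = 43 mL → 43 mL × 0.9120521 mg/mL = 39.21824 mg
Stage 2: 35 mL/hr × 7.7 hr = 269.5 mL → 269.5 mL × 0.9120521 mg/mL = 245.798 mg
Total = 39.21824 + 245.798 = 285.0163 mg

285 mg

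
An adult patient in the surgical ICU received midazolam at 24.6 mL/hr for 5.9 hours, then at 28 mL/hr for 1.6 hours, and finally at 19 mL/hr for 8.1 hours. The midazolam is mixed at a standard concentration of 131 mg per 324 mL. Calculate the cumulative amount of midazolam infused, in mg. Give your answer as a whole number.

Concentration = 131 mg ÷ 324 mL = 0.404321 mg/mL
Stage 1: 24.6 mL/hr × 5.9 hr = 145.14 mL → 145.14 mL × 0.404321 mg/mL = 58.68315 mg
Stage 2: 28 mL/hr × 1.6 hr = 44.8 mL → 44.8 mL × 0.404321 mg/mL = 18.11358 mg
Stage 3: 19 mL/hr × 8.1 hr = 153.9 mL → 153.9 mL × 0.404321 mg/mL = 62.225 mg
Total = 58.68315 + 18.11358 + 62.225 = 139.0217 mg

139 mg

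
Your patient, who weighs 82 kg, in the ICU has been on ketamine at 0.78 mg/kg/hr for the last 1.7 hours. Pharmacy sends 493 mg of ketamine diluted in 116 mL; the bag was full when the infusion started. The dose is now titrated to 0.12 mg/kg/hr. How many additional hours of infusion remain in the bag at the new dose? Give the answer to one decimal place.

39.1 hours

Initial rate:
Dose = 0.78 mg/kg/hr × 82 kg = 63.96 mg/hr
Concentration = 493 mg ÷ 116 mL = 4.25 mg/mL
Rate = 63.96 mg/hr ÷ 4.25 mg/mL = 15.04941 mL/hr
Volume infused so far = 15.04941 mL/hr × 1.7 hr = 25.584 mL
Volume remaining = 116 − 25.584 = 90.416 mL
New rate:
Dose = 0.12 mg/kg/hr × 82 kg = 9.84 mg/hr
Rate = 9.84 mg/hr ÷ 4.25 mg/mL = 2.315294 mL/hr
Time remaining = 90.416 mL ÷ 2.315294 mL/hr = 39.05163 hr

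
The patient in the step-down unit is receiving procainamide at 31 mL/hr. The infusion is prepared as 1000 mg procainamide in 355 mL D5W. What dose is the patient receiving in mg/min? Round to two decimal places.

1.46 mg/min

Concentration = 1000 mg ÷ 355 mL = 2.816901 mg/mL
Drug rate = 31 mL/hr × 2.816901 mg/mL = 87.32394 mg/hr
87.32394 mg/hr ÷ 60 min/hr = 1.455399 mg/min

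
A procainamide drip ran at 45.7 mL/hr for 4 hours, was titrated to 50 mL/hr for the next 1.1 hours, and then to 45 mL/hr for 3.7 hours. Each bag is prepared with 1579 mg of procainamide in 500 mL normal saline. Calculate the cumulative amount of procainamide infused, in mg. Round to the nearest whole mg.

1277 mg

Concentration = 1579 mg ÷ 500 mL = 3.158 mg/mL
Stage 1: 45.7 mL/hr × 4 hr = 182.8 mL → 182.8 mL × 3.158 mg/mL = 577.2824 mg
Stage 2: 50 mL/hr × 1.1 hr = 55 mL → 55 mL × 3.158 mg/mL = 173.69 mg
Stage 3: 45 mL/hr × 3.7 hr = 166.5 mL → 166.5 mL × 3.158 mg/mL = 525.807 mg
Total = 577.2824 + 173.69 + 525.807 = 1276.779 mg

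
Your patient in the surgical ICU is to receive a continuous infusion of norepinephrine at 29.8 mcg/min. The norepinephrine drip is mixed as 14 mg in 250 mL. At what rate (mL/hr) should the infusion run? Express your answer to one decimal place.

31.9 mL/hr

29.8 mcg/min × 60 min/hr = 1788 mcg/hr
Concentration = 14 mg ÷ 250 mL = 0.056 mg/mL = 56 mcg/mL
Rate = 1788 mcg/hr ÷ 56 mcg/mL = 31.92857 mL/hr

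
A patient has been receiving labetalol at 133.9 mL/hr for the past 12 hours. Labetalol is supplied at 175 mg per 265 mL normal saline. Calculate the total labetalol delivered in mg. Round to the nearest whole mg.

1061 mg

Concentration = 175 mg ÷ 265 mL = 0.6603774 mg/mL
Drug rate = 133.9 mL/hr × 0.6603774 mg/mL = 88.42453 mg/hr
Total = 88.42453 mg/hr × 12 hr = 1061.094 mg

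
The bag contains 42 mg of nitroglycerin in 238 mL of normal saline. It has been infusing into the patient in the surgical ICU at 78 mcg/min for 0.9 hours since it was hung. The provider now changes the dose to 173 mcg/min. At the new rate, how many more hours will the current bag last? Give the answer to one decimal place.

3.6 hours

Initial rate:
78 mcg/min × 60 min/hr = 4680 mcg/hr
Concentration = 42 mg ÷ 238 mL = 0.1764706 mg/mL = 176.4706 mcg/mL
Rate = 4680 mcg/hr ÷ 176.4706 mcg/mL = 26.52 mL/hr
Volume infused so far = 26.52 mL/hr × 0.9 hr = 23.868 mL
Volume remaining = 238 − 23.868 = 214.132 mL
New rate:
173 mcg/min × 60 min/hr = 10380 mcg/hr
Rate = 10380 mcg/hr ÷ 176.4706 mcg/mL = 58.82 mL/hr
Time remaining = 214.132 mL ÷ 58.82 mL/hr = 3.640462 hr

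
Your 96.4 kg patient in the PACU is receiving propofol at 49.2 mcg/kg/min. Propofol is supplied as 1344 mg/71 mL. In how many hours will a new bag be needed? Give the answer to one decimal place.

4.7 hours

Dose = 49.2 mcg/kg/min × 96.4 kg = 4742.88 mcg/min
4742.88 mcg/min × 60 min/hr = 284572.8 mcg/hr
Concentration = 1344 mg ÷ 71 mL = 18.92958 mg/mL = 18929.58 mcg/mL
Rate = 284572.8 mcg/hr ÷ 18929.58 mcg/mL = 15.03324 mL/hr
Duration = 71 mL ÷ 15.03324 mL/hr = 4.722869 hr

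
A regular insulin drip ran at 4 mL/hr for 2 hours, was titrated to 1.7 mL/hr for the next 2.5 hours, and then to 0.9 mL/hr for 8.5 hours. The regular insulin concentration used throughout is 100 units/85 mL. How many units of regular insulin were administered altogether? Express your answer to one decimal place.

23.4 units

Concentration = 100 units ÷ 85 mL = 1.176471 units/mL
Stage 1: 4 mL/hr × 2 hr = 8 mL → 8 mL × 1.176471 units/mL = 9.411765 units
Stage 2: 1.7 mL/hr × 2.5 hr = 4.25 mL → 4.25 mL × 1.176471 units/mL = 5 units
Stage 3: 0.9 mL/hr × 8.5 hr = 7.65 mL → 7.65 mL × 1.176471 units/mL = 9 units
Total = 9.411765 + 5 + 9 = 23.41176 units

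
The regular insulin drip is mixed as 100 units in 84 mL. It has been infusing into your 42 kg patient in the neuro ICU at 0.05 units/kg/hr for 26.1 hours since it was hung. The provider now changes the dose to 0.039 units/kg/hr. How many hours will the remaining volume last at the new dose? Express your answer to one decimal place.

Initial rate:
Dose = 0.05 units/kg/hr × 42 kg = 2.1 units/hr
Concentration = 100 units ÷ 84 mL = 1.190476 units/mL
Rate = 2.1 units/hr ÷ 1.190476 units/mL = 1.764 mL/hr
Volume infused so far = 1.764 mL/hr × 26.1 hr = 46.0404 mL
Volume remaining = 84 − 46.0404 = 37.9596 mL
New rate:
Dose = 0.039 units/kg/hr × 42 kg = 1.638 units/hr
Rate = 1.638 units/hr ÷ 1.190476 units/mL = 1.37592 mL/hr
Time remaining = 37.9596 mL ÷ 1.37592 mL/hr = 27.58852 hr

27.6 hours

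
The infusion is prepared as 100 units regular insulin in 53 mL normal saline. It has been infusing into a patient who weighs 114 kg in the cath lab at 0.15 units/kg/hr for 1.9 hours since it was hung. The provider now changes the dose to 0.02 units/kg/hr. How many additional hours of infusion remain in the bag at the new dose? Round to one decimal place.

Initial rate:
Dose = 0.15 units/kg/hr × 114 kg = 17.1 units/hr
Concentration = 100 units ÷ 53 mL = 1.886792 units/mL
Rate = 17.1 units/hr ÷ 1.886792 units/mL = 9.063 mL/hr
Volume infused so far = 9.063 mL/hr × 1.9 hr = 17.2197 mL
Volume remaining = 53 − 17.2197 = 35.7803 mL
New rate:
Dose = 0.02 units/kg/hr × 114 kg = 2.28 units/hr
Rate = 2.28 units/hr ÷ 1.886792 units/mL = 1.2084 mL/hr
Time remaining = 35.7803 mL ÷ 1.2084 mL/hr = 29.60965 hr

29.6 hours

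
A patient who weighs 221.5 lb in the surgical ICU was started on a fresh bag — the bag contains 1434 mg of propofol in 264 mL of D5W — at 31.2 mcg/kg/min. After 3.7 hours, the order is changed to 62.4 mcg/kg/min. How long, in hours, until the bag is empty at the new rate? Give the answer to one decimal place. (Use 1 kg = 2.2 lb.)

2.0 hours

Initial rate:
Weight = 221.5 lb ÷ 2.2 lb/kg = 100.6818 kg
Dose = 31.2 mcg/kg/min × 100.6818 kg = 3141.273 mcg/min
3141.273 mcg/min × 60 min/hr = 188476.4 mcg/hr
Concentration = 1434 mg ÷ 264 mL = 5.431818 mg/mL = 5431.818 mcg/mL
Rate = 188476.4 mcg/hr ÷ 5431.818 mcg/mL = 34.69858 mL/hr
Volume infused so far = 34.69858 mL/hr × 3.7 hr = 128.3847 mL
Volume remaining = 264 − 128.3847 = 135.6153 mL
New rate:
Dose = 62.4 mcg/kg/min × 100.6818 kg = 6282.545 mcg/min
6282.545 mcg/min × 60 min/hr = 376952.7 mcg/hr
Rate = 376952.7 mcg/hr ÷ 5431.818 mcg/mL = 69.39715 mL/hr
Time remaining = 135.6153 mL ÷ 69.39715 mL/hr = 1.954191 hr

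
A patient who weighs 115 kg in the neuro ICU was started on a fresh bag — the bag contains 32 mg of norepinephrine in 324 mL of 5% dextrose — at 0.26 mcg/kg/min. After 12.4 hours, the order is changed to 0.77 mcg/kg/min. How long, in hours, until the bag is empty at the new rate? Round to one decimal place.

1.8 hours

Initial rate:
Dose = 0.26 mcg/kg/min × 115 kg = 29.9 mcg/min
29.9 mcg/min × 60 min/hr = 1794 mcg/hr
Concentration = 32 mg ÷ 324 mL = 0.09876543 mg/mL = 98.76543 mcg/mL
Rate = 1794 mcg/hr ÷ 98.76543 mcg/mL = 18.16425 mL/hr
Volume infused so far = 18.16425 mL/hr × 12.4 hr = 225.2367 mL
Volume remaining = 324 − 225.2367 = 98.7633 mL
New rate:
Dose = 0.77 mcg/kg/min × 115 kg = 88.55 mcg/min
88.55 mcg/min × 60 min/hr = 5313 mcg/hr
Rate = 5313 mcg/hr ÷ 98.76543 mcg/mL = 53.79413 mL/hr
Time remaining = 98.7633 mL ÷ 53.79413 mL/hr = 1.83595 hr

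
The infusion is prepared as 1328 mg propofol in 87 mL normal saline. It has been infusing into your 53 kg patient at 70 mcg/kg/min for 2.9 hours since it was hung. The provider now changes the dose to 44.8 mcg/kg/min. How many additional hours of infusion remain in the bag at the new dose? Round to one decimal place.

Initial rate:
Dose = 70 mcg/kg/min × 53 kg = 3710 mcg/min
3710 mcg/min × 60 min/hr = 222600 mcg/hr
Concentration = 1328 mg ÷ 87 mL = 15.26437 mg/mL = 15264.37 mcg/mL
Rate = 222600 mcg/hr ÷ 15264.37 mcg/mL = 14.58298 mL/hr
Volume infused so far = 14.58298 mL/hr × 2.9 hr = 42.29065 mL
Volume remaining = 87 − 42.29065 = 44.70935 mL
New rate:
Dose = 44.8 mcg/kg/min × 53 kg = 2374.4 mcg/min
2374.4 mcg/min × 60 min/hr = 142464 mcg/hr
Rate = 142464 mcg/hr ÷ 15264.37 mcg/mL = 9.333108 mL/hr
Time remaining = 44.70935 mL ÷ 9.333108 mL/hr = 4.790403 hr

4.8 hours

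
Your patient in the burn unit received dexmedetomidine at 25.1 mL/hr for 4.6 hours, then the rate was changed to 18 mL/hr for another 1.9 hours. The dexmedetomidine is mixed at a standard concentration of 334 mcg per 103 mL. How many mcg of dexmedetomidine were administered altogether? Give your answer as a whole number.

485 mcg

Concentration = 334 mcg ÷ 103 mL = 3.242718 mcg/mL
Stage 1: 25.1 mL/hr × 4.6 hr = 115.46 mL → 115.46 mL × 3.242718 mcg/mL = 374.4043 mcg
Stage 2: 18 mL/hr × 1.9 hr = 34.2 mL → 34.2 mL × 3.242718 mcg/mL = 110.901 mcg
Total = 374.4043 + 110.901 = 485.3052 mcg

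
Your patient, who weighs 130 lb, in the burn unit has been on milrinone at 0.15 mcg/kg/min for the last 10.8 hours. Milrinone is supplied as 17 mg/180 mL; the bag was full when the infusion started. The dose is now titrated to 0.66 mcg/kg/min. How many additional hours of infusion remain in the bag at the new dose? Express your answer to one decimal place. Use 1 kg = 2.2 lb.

Initial rate:
Weight = 130 lb ÷ 2.2 lb/kg = 59.09091 kg
Dose = 0.15 mcg/kg/min × 59.09091 kg = 8.863636 mcg/min
8.863636 mcg/min × 60 min/hr = 531.8182 mcg/hr
Concentration = 17 mg ÷ 180 mL = 0.09444444 mg/mL = 94.44444 mcg/mL
Rate = 531.8182 mcg/hr ÷ 94.44444 mcg/mL = 5.631016 mL/hr
Volume infused so far = 5.631016 mL/hr × 10.8 hr = 60.81497 mL
Volume remaining = 180 − 60.81497 = 119.185 mL
New rate:
Dose = 0.66 mcg/kg/min × 59.09091 kg = 39 mcg/min
39 mcg/min × 60 min/hr = 2340 mcg/hr
Rate = 2340 mcg/hr ÷ 94.44444 mcg/mL = 24.77647 mL/hr
Time remaining = 119.185 mL ÷ 24.77647 mL/hr = 4.810412 hr

4.8 hours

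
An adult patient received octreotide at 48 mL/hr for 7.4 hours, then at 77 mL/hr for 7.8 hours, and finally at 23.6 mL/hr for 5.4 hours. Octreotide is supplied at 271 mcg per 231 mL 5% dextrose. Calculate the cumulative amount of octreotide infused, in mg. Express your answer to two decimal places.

Concentration = 271 mcg ÷ 231 mL = 1.17316 mcg/mL
Stage 1: 48 mL/hr × 7.4 hr = 355.2 mL → 355.2 mL × 1.17316 mcg/mL = 416.7065 mcg
Stage 2: 77 mL/hr × 7.8 hr = 600.6 mL → 600.6 mL × 1.17316 mcg/mL = 704.6 mcg
Stage 3: 23.6 mL/hr × 5.4 hr = 127.44 mL → 127.44 mL × 1.17316 mcg/mL = 149.5075 mcg
Total = 416.7065 + 704.6 + 149.5075 = 1270.814 mcg = 1.270814 mg

1.27 mg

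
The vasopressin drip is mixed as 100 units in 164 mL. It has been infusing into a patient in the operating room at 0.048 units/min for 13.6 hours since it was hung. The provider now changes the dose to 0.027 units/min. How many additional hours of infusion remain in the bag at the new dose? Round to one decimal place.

Initial rate:
0.048 units/min × 60 min/hr = 2.88 units/hr
Concentration = 100 units ÷ 164 mL = 0.6097561 units/mL
Rate = 2.88 units/hr ÷ 0.6097561 units/mL = 4.7232 mL/hr
Volume infused so far = 4.7232 mL/hr × 13.6 hr = 64.23552 mL
Volume remaining = 164 − 64.23552 = 99.76448 mL
New rate:
0.027 units/min × 60 min/hr = 1.62 units/hr
Rate = 1.62 units/hr ÷ 0.6097561 units/mL = 2.6568 mL/hr
Time remaining = 99.76448 mL ÷ 2.6568 mL/hr = 37.55062 hr

37.6 hours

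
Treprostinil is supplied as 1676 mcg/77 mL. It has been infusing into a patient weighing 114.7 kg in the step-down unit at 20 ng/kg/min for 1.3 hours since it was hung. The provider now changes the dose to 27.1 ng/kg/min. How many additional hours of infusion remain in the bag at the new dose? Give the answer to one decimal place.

Initial rate:
Dose = 20 ng/kg/min × 114.7 kg = 2294 ng/min
2294 ng/min × 60 min/hr = 137640 ng/hr
Concentration = 1676 mcg ÷ 77 mL = 21.76623 mcg/mL = 21766.23 ng/mL
Rate = 137640 ng/hr ÷ 21766.23 ng/mL = 6.323556 mL/hr
Volume infused so far = 6.323556 mL/hr × 1.3 hr = 8.220623 mL
Volume remaining = 77 − 8.220623 = 68.77938 mL
New rate:
Dose = 27.1 ng/kg/min × 114.7 kg = 3108.37 ng/min
3108.37 ng/min × 60 min/hr = 186502.2 ng/hr
Rate = 186502.2 ng/hr ÷ 21766.23 ng/mL = 8.568418 mL/hr
Time remaining = 68.77938 mL ÷ 8.568418 mL/hr = 8.02708 hr

8.0 hours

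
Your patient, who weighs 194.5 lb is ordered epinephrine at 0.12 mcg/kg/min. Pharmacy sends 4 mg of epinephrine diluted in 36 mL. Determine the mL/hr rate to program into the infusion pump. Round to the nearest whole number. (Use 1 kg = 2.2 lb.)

6 mL/hr

Weight = 194.5 lb ÷ 2.2 lb/kg = 88.40909 kg
Dose = 0.12 mcg/kg/min × 88.40909 kg = 10.60909 mcg/min
10.60909 mcg/min × 60 min/hr = 636.5455 mcg/hr
Concentration = 4 mg ÷ 36 mL = 0.1111111 mg/mL = 111.1111 mcg/mL
Rate = 636.5455 mcg/hr ÷ 111.1111 mcg/mL = 5.728909 mL/hr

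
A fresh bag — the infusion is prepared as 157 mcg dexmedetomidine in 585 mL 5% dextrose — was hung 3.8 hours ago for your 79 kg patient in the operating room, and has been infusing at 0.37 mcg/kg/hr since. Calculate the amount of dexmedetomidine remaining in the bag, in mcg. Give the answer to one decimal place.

45.9 mcg

Dose = 0.37 mcg/kg/hr × 79 kg = 29.23 mcg/hr
Concentration = 157 mcg ÷ 585 mL = 0.2683761 mcg/mL
Rate = 29.23 mcg/hr ÷ 0.2683761 mcg/mL = 108.9143 mL/hr
Volume infused = 108.9143 mL/hr × 3.8 hr = 413.8745 mL
Volume remaining = 585 − 413.8745 = 171.1255 mL
Drug remaining = 171.1255 mL × 0.2683761 mcg/mL = 45.926 mcg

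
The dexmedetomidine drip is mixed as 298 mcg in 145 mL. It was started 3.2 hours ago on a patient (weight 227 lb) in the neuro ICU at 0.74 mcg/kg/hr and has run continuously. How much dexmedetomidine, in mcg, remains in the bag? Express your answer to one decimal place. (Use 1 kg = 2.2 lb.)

53.7 mcg

Weight = 227 lb ÷ 2.2 lb/kg = 103.1818 kg
Dose = 0.74 mcg/kg/hr × 103.1818 kg = 76.35455 mcg/hr
Concentration = 298 mcg ÷ 145 mL = 2.055172 mcg/mL
Rate = 76.35455 mcg/hr ÷ 2.055172 mcg/mL = 37.15238 mL/hr
Volume infused = 37.15238 mL/hr × 3.2 hr = 118.8876 mL
Volume remaining = 145 − 118.8876 = 26.11239 mL
Drug remaining = 26.11239 mL × 2.055172 mcg/mL = 53.66545 mcg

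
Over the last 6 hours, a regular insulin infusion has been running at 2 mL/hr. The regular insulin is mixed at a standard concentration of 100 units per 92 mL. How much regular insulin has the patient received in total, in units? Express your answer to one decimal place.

13.0 units

Concentration = 100 units ÷ 92 mL = 1.086957 units/mL
Drug rate = 2 mL/hr × 1.086957 units/mL = 2.173913 units/hr
Total = 2.173913 units/hr × 6 hr = 13.04348 units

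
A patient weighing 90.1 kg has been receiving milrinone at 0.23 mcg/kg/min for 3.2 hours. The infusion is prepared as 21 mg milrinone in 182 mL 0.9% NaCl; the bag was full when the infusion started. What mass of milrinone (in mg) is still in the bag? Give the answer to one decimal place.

17.0 mg

Dose = 0.23 mcg/kg/min × 90.1 kg = 20.723 mcg/min
20.723 mcg/min × 60 min/hr = 1243.38 mcg/hr
Concentration = 21 mg ÷ 182 mL = 0.1153846 mg/mL = 115.3846 mcg/mL
Rate = 1243.38 mcg/hr ÷ 115.3846 mcg/mL = 10.77596 mL/hr
Volume infused = 10.77596 mL/hr × 3.2 hr = 34.48307 mL
Volume remaining = 182 − 34.48307 = 147.5169 mL
Drug remaining = 147.5169 mL × 115.3846 mcg/mL = 17021.18 mcg = 17.02118 mg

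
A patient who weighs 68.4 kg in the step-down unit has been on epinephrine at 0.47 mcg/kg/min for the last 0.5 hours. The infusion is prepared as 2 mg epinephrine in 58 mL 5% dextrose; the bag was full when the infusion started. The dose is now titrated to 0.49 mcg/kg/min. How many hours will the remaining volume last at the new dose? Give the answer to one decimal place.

Initial rate:
Dose = 0.47 mcg/kg/min × 68.4 kg = 32.148 mcg/min
32.148 mcg/min × 60 min/hr = 1928.88 mcg/hr
Concentration = 2 mg ÷ 58 mL = 0.03448276 mg/mL = 34.48276 mcg/mL
Rate = 1928.88 mcg/hr ÷ 34.48276 mcg/mL = 55.93752 mL/hr
Volume infused so far = 55.93752 mL/hr × 0.5 hr = 27.96876 mL
Volume remaining = 58 − 27.96876 = 30.03124 mL
New rate:
Dose = 0.49 mcg/kg/min × 68.4 kg = 33.516 mcg/min
33.516 mcg/min × 60 min/hr = 2010.96 mcg/hr
Rate = 2010.96 mcg/hr ÷ 34.48276 mcg/mL = 58.31784 mL/hr
Time remaining = 30.03124 mL ÷ 58.31784 mL/hr = 0.514958 hr

0.5 hours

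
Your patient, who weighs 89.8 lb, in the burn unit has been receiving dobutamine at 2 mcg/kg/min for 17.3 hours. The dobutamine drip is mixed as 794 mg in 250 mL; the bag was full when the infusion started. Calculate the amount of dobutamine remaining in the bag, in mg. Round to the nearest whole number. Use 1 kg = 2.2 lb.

709 mg

Weight = 89.8 lb ÷ 2.2 lb/kg = 40.81818 kg
Dose = 2 mcg/kg/min × 40.81818 kg = 81.63636 mcg/min
81.63636 mcg/min × 60 min/hr = 4898.182 mcg/hr
Concentration = 794 mg ÷ 250 mL = 3.176 mg/mL = 3176 mcg/mL
Rate = 4898.182 mcg/hr ÷ 3176 mcg/mL = 1.542249 mL/hr
Volume infused = 1.542249 mL/hr × 17.3 hr = 26.6809 mL
Volume remaining = 250 − 26.6809 = 223.3191 mL
Drug remaining = 223.3191 mL × 3176 mcg/mL = 709261.5 mcg = 709.2615 mg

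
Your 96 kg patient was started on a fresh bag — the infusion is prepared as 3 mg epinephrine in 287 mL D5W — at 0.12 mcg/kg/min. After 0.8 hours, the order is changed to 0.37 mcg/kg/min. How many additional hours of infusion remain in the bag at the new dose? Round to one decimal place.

Initial rate:
Dose = 0.12 mcg/kg/min × 96 kg = 11.52 mcg/min
11.52 mcg/min × 60 min/hr = 691.2 mcg/hr
Concentration = 3 mg ÷ 287 mL = 0.01045296 mg/mL = 10.45296 mcg/mL
Rate = 691.2 mcg/hr ÷ 10.45296 mcg/mL = 66.1248 mL/hr
Volume infused so far = 66.1248 mL/hr × 0.8 hr = 52.89984 mL
Volume remaining = 287 − 52.89984 = 234.1002 mL
New rate:
Dose = 0.37 mcg/kg/min × 96 kg = 35.52 mcg/min
35.52 mcg/min × 60 min/hr = 2131.2 mcg/hr
Rate = 2131.2 mcg/hr ÷ 10.45296 mcg/mL = 203.8848 mL/hr
Time remaining = 234.1002 mL ÷ 203.8848 mL/hr = 1.148198 hr

1.1 hours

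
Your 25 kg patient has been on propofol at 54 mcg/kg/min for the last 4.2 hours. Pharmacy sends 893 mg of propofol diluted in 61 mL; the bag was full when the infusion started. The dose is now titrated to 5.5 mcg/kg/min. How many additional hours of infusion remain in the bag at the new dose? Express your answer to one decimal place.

Initial rate:
Dose = 54 mcg/kg/min × 25 kg = 1350 mcg/min
1350 mcg/min × 60 min/hr = 81000 mcg/hr
Concentration = 893 mg ÷ 61 mL = 14.63934 mg/mL = 14639.34 mcg/mL
Rate = 81000 mcg/hr ÷ 14639.34 mcg/mL = 5.533035 mL/hr
Volume infused so far = 5.533035 mL/hr × 4.2 hr = 23.23875 mL
Volume remaining = 61 − 23.23875 = 37.76125 mL
New rate:
Dose = 5.5 mcg/kg/min × 25 kg = 137.5 mcg/min
137.5 mcg/min × 60 min/hr = 8250 mcg/hr
Rate = 8250 mcg/hr ÷ 14639.34 mcg/mL = 0.5635498 mL/hr
Time remaining = 37.76125 mL ÷ 0.5635498 mL/hr = 67.00606 hr

67.0 hours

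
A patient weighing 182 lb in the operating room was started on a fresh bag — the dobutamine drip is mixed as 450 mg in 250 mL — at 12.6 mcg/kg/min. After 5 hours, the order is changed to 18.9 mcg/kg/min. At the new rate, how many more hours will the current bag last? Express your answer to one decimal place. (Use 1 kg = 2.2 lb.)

1.5 hours

Initial rate:
Weight = 182 lb ÷ 2.2 lb/kg = 82.72727 kg
Dose = 12.6 mcg/kg/min × 82.72727 kg = 1042.364 mcg/min
1042.364 mcg/min × 60 min/hr = 62541.82 mcg/hr
Concentration = 450 mg ÷ 250 mL = 1.8 mg/mL = 1800 mcg/mL
Rate = 62541.82 mcg/hr ÷ 1800 mcg/mL = 34.74545 mL/hr
Volume infused so far = 34.74545 mL/hr × 5 hr = 173.7273 mL
Volume remaining = 250 − 173.7273 = 76.27273 mL
New rate:
Dose = 18.9 mcg/kg/min × 82.72727 kg = 1563.545 mcg/min
1563.545 mcg/min × 60 min/hr = 93812.73 mcg/hr
Rate = 93812.73 mcg/hr ÷ 1800 mcg/mL = 52.11818 mL/hr
Time remaining = 76.27273 mL ÷ 52.11818 mL/hr = 1.463457 hr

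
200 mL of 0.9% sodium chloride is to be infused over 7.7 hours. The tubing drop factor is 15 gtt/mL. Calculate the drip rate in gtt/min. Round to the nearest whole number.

6 gtt/min

200 mL ÷ (7.7 hr × 60 = 462 min) = 0.4329004 mL/min
0.4329004 mL/min × 15 gtt/mL = 6.493506 gtt/min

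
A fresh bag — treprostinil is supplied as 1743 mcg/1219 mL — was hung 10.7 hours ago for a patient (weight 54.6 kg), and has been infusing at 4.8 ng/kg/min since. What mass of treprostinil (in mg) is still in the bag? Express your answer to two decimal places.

Dose = 4.8 ng/kg/min × 54.6 kg = 262.08 ng/min
262.08 ng/min × 60 min/hr = 15724.8 ng/hr
Concentration = 1743 mcg ÷ 1219 mL = 1.429861 mcg/mL = 1429.861 ng/mL
Rate = 15724.8 ng/hr ÷ 1429.861 ng/mL = 10.99744 mL/hr
Volume infused = 10.99744 mL/hr × 10.7 hr = 117.6726 mL
Volume remaining = 1219 − 117.6726 = 1101.327 mL
Drug remaining = 1101.327 mL × 1429.861 ng/mL = 1574745 ng = 1.574745 mg

1.57 mg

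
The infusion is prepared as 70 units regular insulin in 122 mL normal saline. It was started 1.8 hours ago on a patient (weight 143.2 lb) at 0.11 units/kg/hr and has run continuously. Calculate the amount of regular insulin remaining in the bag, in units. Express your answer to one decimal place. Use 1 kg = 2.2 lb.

57.1 units

Weight = 143.2 lb ÷ 2.2 lb/kg = 65.09091 kg
Dose = 0.11 units/kg/hr × 65.09091 kg = 7.16 units/hr
Concentration = 70 units ÷ 122 mL = 0.5737705 units/mL
Rate = 7.16 units/hr ÷ 0.5737705 units/mL = 12.47886 mL/hr
Volume infused = 12.47886 mL/hr × 1.8 hr = 22.46194 mL
Volume remaining = 122 − 22.46194 = 99.53806 mL
Drug remaining = 99.53806 mL × 0.5737705 units/mL = 57.112 units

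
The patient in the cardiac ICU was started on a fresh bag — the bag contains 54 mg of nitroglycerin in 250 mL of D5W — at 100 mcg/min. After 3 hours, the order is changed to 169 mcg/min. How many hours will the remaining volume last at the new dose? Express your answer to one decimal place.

3.6 hours

Initial rate:
100 mcg/min × 60 min/hr = 6000 mcg/hr
Concentration = 54 mg ÷ 250 mL = 0.216 mg/mL = 216 mcg/mL
Rate = 6000 mcg/hr ÷ 216 mcg/mL = 27.77778 mL/hr
Volume infused so far = 27.77778 mL/hr × 3 hr = 83.33333 mL
Volume remaining = 250 − 83.33333 = 166.6667 mL
New rate:
169 mcg/min × 60 min/hr = 10140 mcg/hr
Rate = 10140 mcg/hr ÷ 216 mcg/mL = 46.94444 mL/hr
Time remaining = 166.6667 mL ÷ 46.94444 mL/hr = 3.550296 hr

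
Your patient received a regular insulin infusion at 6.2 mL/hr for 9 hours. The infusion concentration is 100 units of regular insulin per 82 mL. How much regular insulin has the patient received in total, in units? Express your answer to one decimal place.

Concentration = 100 units ÷ 82 mL = 1.219512 units/mL
Drug rate = 6.2 mL/hr × 1.219512 units/mL = 7.560976 units/hr
Total = 7.560976 units/hr × 9 hr = 68.04878 units

68.0 units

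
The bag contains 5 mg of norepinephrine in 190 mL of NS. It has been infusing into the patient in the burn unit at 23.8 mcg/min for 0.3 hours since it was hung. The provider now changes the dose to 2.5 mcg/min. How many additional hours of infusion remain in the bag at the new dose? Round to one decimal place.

30.5 hours

Initial rate:
23.8 mcg/min × 60 min/hr = 1428 mcg/hr
Concentration = 5 mg ÷ 190 mL = 0.02631579 mg/mL = 26.31579 mcg/mL
Rate = 1428 mcg/hr ÷ 26.31579 mcg/mL = 54.264 mL/hr
Volume infused so far = 54.264 mL/hr × 0.3 hr = 16.2792 mL
Volume remaining = 190 − 16.2792 = 173.7208 mL
New rate:
2.5 mcg/min × 60 min/hr = 150 mcg/hr
Rate = 150 mcg/hr ÷ 26.31579 mcg/mL = 5.7 mL/hr
Time remaining = 173.7208 mL ÷ 5.7 mL/hr = 30.47733 hr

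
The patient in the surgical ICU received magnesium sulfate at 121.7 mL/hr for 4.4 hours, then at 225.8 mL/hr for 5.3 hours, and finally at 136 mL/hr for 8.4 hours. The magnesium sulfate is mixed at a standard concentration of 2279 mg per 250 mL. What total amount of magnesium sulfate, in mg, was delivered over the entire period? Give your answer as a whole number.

26205 mg

Concentration = 2279 mg ÷ 250 mL = 9.116 mg/mL
Stage 1: 121.7 mL/hr × 4.4 hr = 535.48 mL → 535.48 mL × 9.116 mg/mL = 4881.436 mg
Stage 2: 225.8 mL/hr × 5.3 hr = 1196.74 mL → 1196.74 mL × 9.116 mg/mL = 10909.48 mg
Stage 3: 136 mL/hr × 8.4 hr = 1142.4 mL → 1142.4 mL × 9.116 mg/mL = 10414.12 mg
Total = 4881.436 + 10909.48 + 10414.12 = 26205.04 mg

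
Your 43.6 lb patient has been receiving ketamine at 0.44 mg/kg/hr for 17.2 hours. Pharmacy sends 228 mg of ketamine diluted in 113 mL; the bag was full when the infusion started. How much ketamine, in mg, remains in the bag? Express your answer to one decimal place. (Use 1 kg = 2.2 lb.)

Weight = 43.6 lb ÷ 2.2 lb/kg = 19.81818 kg
Dose = 0.44 mg/kg/hr × 19.81818 kg = 8.72 mg/hr
Concentration = 228 mg ÷ 113 mL = 2.017699 mg/mL
Rate = 8.72 mg/hr ÷ 2.017699 mg/mL = 4.321754 mL/hr
Volume infused = 4.321754 mL/hr × 17.2 hr = 74.33418 mL
Volume remaining = 113 − 74.33418 = 38.66582 mL
Drug remaining = 38.66582 mL × 2.017699 mg/mL = 78.016 mg

78.0 mg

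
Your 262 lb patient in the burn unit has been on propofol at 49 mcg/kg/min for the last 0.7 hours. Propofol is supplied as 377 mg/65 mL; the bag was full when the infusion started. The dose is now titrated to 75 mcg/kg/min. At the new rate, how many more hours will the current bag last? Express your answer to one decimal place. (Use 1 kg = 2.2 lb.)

Initial rate:
Weight = 262 lb ÷ 2.2 lb/kg = 119.0909 kg
Dose = 49 mcg/kg/min × 119.0909 kg = 5835.455 mcg/min
5835.455 mcg/min × 60 min/hr = 350127.3 mcg/hr
Concentration = 377 mg ÷ 65 mL = 5.8 mg/mL = 5800 mcg/mL
Rate = 350127.3 mcg/hr ÷ 5800 mcg/mL = 60.36677 mL/hr
Volume infused so far = 60.36677 mL/hr × 0.7 hr = 42.25674 mL
Volume remaining = 65 − 42.25674 = 22.74326 mL
New rate:
Dose = 75 mcg/kg/min × 119.0909 kg = 8931.818 mcg/min
8931.818 mcg/min × 60 min/hr = 535909.1 mcg/hr
Rate = 535909.1 mcg/hr ÷ 5800 mcg/mL = 92.39812 mL/hr
Time remaining = 22.74326 mL ÷ 92.39812 mL/hr = 0.2461442 hr

0.2 hours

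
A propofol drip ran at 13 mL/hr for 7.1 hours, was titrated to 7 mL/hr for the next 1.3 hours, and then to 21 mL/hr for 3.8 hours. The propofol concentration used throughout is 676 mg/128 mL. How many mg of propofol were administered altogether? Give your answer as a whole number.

957 mg

Concentration = 676 mg ÷ 128 mL = 5.28125 mg/mL
Stage 1: 13 mL/hr × 7.1 hr = 92.3 mL → 92.3 mL × 5.28125 mg/mL = 487.4594 mg
Stage 2: 7 mL/hr × 1.3 hr = 9.1 mL → 9.1 mL × 5.28125 mg/mL = 48.05937 mg
Stage 3: 21 mL/hr × 3.8 hr = 79.8 mL → 79.8 mL × 5.28125 mg/mL = 421.4437 mg
Total = 487.4594 + 48.05937 + 421.4437 = 956.9625 mg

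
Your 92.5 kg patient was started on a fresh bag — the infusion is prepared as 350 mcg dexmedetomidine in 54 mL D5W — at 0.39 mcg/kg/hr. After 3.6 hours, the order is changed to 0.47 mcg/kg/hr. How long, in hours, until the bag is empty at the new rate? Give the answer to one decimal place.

5.1 hours

Initial rate:
Dose = 0.39 mcg/kg/hr × 92.5 kg = 36.075 mcg/hr
Concentration = 350 mcg ÷ 54 mL = 6.481481 mcg/mL
Rate = 36.075 mcg/hr ÷ 6.481481 mcg/mL = 5.565857 mL/hr
Volume infused so far = 5.565857 mL/hr × 3.6 hr = 20.03709 mL
Volume remaining = 54 − 20.03709 = 33.96291 mL
New rate:
Dose = 0.47 mcg/kg/hr × 92.5 kg = 43.475 mcg/hr
Rate = 43.475 mcg/hr ÷ 6.481481 mcg/mL = 6.707571 mL/hr
Time remaining = 33.96291 mL ÷ 6.707571 mL/hr = 5.06337 hr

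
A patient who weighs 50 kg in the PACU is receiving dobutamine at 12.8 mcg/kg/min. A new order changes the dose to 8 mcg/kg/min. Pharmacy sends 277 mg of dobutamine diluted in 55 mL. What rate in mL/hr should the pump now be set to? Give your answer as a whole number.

5 mL/hr

Dose = 8 mcg/kg/min × 50 kg = 400 mcg/min
400 mcg/min × 60 min/hr = 24000 mcg/hr
Concentration = 277 mg ÷ 55 mL = 5.036364 mg/mL = 5036.364 mcg/mL
Rate = 24000 mcg/hr ÷ 5036.364 mcg/mL = 4.765343 mL/hr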